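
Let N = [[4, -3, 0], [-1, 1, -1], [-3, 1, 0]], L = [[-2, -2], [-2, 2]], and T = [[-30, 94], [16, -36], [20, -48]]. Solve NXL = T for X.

Isolating X: multiply by N⁻¹ from the left and L⁻¹ from the right, so X = N⁻¹TL⁻¹.
N has determinant -5; N⁻¹ = [[-1/5, 0, -3/5], [-3/5, 0, -4/5], [-2/5, -1, -1/5]].
det L = -8; the adjugate gives L⁻¹ = [[-1/4, -1/4], [-1/4, 1/4]].
N⁻¹T = [[-6, 10], [2, -18], [-8, 8]].
X = (N⁻¹T)L⁻¹ = [[-1, 4], [4, -5], [0, 4]].

X = [[-1, 4], [4, -5], [0, 4]]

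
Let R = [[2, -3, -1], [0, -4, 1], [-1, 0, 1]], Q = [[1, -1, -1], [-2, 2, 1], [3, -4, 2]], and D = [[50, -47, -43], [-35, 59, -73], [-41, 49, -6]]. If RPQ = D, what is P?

P = R⁻¹DQ⁻¹ (apply R⁻¹ on the left and Q⁻¹ on the right).
det R = -1; the adjugate gives R⁻¹ = [[4, -3, 7], [1, -1, 2], [4, -3, 8]].
det Q = -1; the adjugate gives Q⁻¹ = [[-8, -6, -1], [-7, -5, -1], [-2, -1, 0]].
R⁻¹D = [[18, -22, 5], [3, -8, 18], [-23, 27, -1]].
P = (R⁻¹D)Q⁻¹ = [[0, -3, 4], [-4, 4, 5], [-3, 4, -4]].

P = [[0, -3, 4], [-4, 4, 5], [-3, 4, -4]]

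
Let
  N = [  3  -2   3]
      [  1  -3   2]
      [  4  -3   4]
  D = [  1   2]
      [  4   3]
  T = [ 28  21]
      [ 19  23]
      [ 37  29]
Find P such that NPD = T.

Left-multiply by N⁻¹ and right-multiply by D⁻¹: P = N⁻¹TD⁻¹.
N has determinant 1; N⁻¹ = [[-6, -1, 5], [4, 0, -3], [9, 1, -7]].
det D = -5, so D⁻¹ = [[-3/5, 2/5], [4/5, -1/5]].
N⁻¹T = [[-2, -4], [1, -3], [12, 9]].
P = (N⁻¹T)D⁻¹ = [[-2, 0], [-3, 1], [0, 3]].

P = [[-2, 0], [-3, 1], [0, 3]]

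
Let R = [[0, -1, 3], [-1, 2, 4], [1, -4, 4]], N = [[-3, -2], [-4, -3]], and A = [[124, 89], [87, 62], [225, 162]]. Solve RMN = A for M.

Isolating M: multiply by R⁻¹ from the left and N⁻¹ from the right, so M = R⁻¹AN⁻¹.
det R = -2, so R⁻¹ = [[-12, 4, 5], [-4, 3/2, 3/2], [-1, 1/2, 1/2]].
det N = 1, so N⁻¹ = [[-3, 2], [4, -3]].
R⁻¹A = [[-15, -10], [-28, -20], [32, 23]].
M = (R⁻¹A)N⁻¹ = [[5, 0], [4, 4], [-4, -5]].

M = [[5, 0], [4, 4], [-4, -5]]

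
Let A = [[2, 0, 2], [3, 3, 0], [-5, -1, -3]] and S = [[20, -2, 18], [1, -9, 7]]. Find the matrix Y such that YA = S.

Y = [[3, -2, -4], [-1, -4, -3]]

Right-multiplying both sides by A⁻¹ gives Y = SA⁻¹.
det A = 6; the adjugate gives A⁻¹ = [[-3/2, -1/3, -1], [3/2, 2/3, 1], [2, 1/3, 1]].
Y = SA⁻¹ = [[20, -2, 18], [1, -9, 7]] · [[-3/2, -1/3, -1], [3/2, 2/3, 1], [2, 1/3, 1]] = [[3, -2, -4], [-1, -4, -3]].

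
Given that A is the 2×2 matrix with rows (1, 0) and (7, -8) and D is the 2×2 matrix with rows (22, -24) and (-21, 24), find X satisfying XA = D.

Since A sits to the right of X, X = DA⁻¹.
det A = -8; the adjugate gives A⁻¹ = [[1, 0], [7/8, -1/8]].
X = DA⁻¹ = [[22, -24], [-21, 24]] · [[1, 0], [7/8, -1/8]] = [[1, 3], [0, -3]].

X = [[1, 3], [0, -3]]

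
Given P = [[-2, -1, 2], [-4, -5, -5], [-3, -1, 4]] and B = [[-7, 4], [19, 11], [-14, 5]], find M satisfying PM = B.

M = [[-1, 1], [1, -4], [-4, 1]]

P is on the left of M, so left-multiply by P⁻¹: M = P⁻¹B.
det P = -3; the adjugate gives P⁻¹ = [[25/3, -2/3, -5], [-31/3, 2/3, 6], [11/3, -1/3, -2]].
M = P⁻¹B = [[25/3, -2/3, -5], [-31/3, 2/3, 6], [11/3, -1/3, -2]] · [[-7, 4], [19, 11], [-14, 5]] = [[-1, 1], [1, -4], [-4, 1]].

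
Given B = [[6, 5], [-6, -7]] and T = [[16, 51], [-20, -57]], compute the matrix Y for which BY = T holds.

Y = [[1, 6], [2, 3]]

Left-multiplying both sides by B⁻¹ gives Y = B⁻¹T.
B has determinant -12; B⁻¹ = [[7/12, 5/12], [-1/2, -1/2]].
Y = B⁻¹T = [[7/12, 5/12], [-1/2, -1/2]] · [[16, 51], [-20, -57]] = [[1, 6], [2, 3]].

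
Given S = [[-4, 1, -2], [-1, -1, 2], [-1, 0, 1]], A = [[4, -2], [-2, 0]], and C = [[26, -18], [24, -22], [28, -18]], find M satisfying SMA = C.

Isolating M: multiply by S⁻¹ from the left and A⁻¹ from the right, so M = S⁻¹CA⁻¹.
det S = 5; the adjugate gives S⁻¹ = [[-1/5, -1/5, 0], [-1/5, -6/5, 2], [-1/5, -1/5, 1]].
A has determinant -4; A⁻¹ = [[0, -1/2], [-1/2, -1]].
S⁻¹C = [[-10, 8], [22, -6], [18, -10]].
M = (S⁻¹C)A⁻¹ = [[-4, -3], [3, -5], [5, 1]].

M = [[-4, -3], [3, -5], [5, 1]]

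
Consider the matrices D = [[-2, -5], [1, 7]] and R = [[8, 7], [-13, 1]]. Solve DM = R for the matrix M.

M = [[1, -6], [-2, 1]]

D is on the left of M, so left-multiply by D⁻¹: M = D⁻¹R.
det D = -9; the adjugate gives D⁻¹ = [[-7/9, -5/9], [1/9, 2/9]].
M = D⁻¹R = [[-7/9, -5/9], [1/9, 2/9]] · [[8, 7], [-13, 1]] = [[1, -6], [-2, 1]].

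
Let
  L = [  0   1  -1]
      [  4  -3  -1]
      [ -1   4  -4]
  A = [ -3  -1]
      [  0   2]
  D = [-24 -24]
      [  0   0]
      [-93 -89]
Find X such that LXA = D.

Isolating X: multiply by L⁻¹ from the left and A⁻¹ from the right, so X = L⁻¹DA⁻¹.
det L = 4; the adjugate gives L⁻¹ = [[4, 0, -1], [17/4, -1/4, -1], [13/4, -1/4, -1]].
det A = -6; the adjugate gives A⁻¹ = [[-1/3, -1/6], [0, 1/2]].
L⁻¹D = [[-3, -7], [-9, -13], [15, 11]].
X = (L⁻¹D)A⁻¹ = [[1, -3], [3, -5], [-5, 3]].

X = [[1, -3], [3, -5], [-5, 3]]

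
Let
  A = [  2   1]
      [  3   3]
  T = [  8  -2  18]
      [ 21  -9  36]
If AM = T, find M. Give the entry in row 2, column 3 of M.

6

Since A multiplies M on the left, M = A⁻¹T.
det A = 3, so A⁻¹ = [[1, -1/3], [-1, 2/3]].
M = A⁻¹T = [[1, -1/3], [-1, 2/3]] · [[8, -2, 18], [21, -9, 36]] = [[1, 1, 6], [6, -4, 6]].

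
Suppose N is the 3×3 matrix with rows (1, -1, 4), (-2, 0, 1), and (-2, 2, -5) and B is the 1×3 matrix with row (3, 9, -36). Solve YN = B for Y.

Y = [[-5, -6, 2]]

Since N sits to the right of Y, Y = BN⁻¹.
det N = -6; the adjugate gives N⁻¹ = [[1/3, -1/2, 1/6], [2, -1/2, 3/2], [2/3, 0, 1/3]].
Y = BN⁻¹ = [[3, 9, -36]] · [[1/3, -1/2, 1/6], [2, -1/2, 3/2], [2/3, 0, 1/3]] = [[-5, -6, 2]].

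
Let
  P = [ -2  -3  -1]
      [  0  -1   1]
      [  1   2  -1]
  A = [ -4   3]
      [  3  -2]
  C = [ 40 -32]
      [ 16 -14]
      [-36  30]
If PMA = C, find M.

M = [[3, 0], [5, 4], [-5, -4]]

Isolating M: multiply by P⁻¹ from the left and A⁻¹ from the right, so M = P⁻¹CA⁻¹.
det P = -2, so P⁻¹ = [[1/2, 5/2, 2], [-1/2, -3/2, -1], [-1/2, -1/2, -1]].
det A = -1, so A⁻¹ = [[2, 3], [3, 4]].
P⁻¹C = [[-12, 9], [-8, 7], [8, -7]].
M = (P⁻¹C)A⁻¹ = [[3, 0], [5, 4], [-5, -4]].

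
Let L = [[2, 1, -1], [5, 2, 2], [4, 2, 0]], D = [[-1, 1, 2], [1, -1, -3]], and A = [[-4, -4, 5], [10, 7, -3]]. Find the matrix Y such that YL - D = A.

YL = A + D = [[-5, -3, 7], [11, 6, -6]].
Since L sits to the right of Y, Y = (A + D)L⁻¹.
det L = -2; the adjugate gives L⁻¹ = [[2, 1, -2], [-4, -2, 9/2], [-1, 0, 1/2]].
Y = (A + D)L⁻¹ = [[-5, 1, 0], [4, -1, 2]].

Y = [[-5, 1, 0], [4, -1, 2]]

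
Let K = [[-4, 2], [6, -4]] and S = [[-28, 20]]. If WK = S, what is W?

W = [[-2, -6]]

K is on the right of W, so right-multiply by K⁻¹: W = SK⁻¹.
det K = 4; the adjugate gives K⁻¹ = [[-1, -1/2], [-3/2, -1]].
W = SK⁻¹ = [[-28, 20]] · [[-1, -1/2], [-3/2, -1]] = [[-2, -6]].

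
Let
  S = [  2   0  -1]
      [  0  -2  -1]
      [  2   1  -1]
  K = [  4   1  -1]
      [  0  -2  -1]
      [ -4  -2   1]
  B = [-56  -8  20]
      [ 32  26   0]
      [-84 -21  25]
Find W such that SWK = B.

W = [[-2, -1, 2], [-5, 2, 2], [4, 4, -2]]

Isolating W: multiply by S⁻¹ from the left and K⁻¹ from the right, so W = S⁻¹BK⁻¹.
det S = 2; the adjugate gives S⁻¹ = [[3/2, -1/2, -1], [-1, 0, 1], [2, -1, -2]].
K has determinant -4; K⁻¹ = [[1, -1/4, 3/4], [-1, 0, -1], [2, -1, 2]].
S⁻¹B = [[-16, -4, 5], [-28, -13, 5], [24, 0, -10]].
W = (S⁻¹B)K⁻¹ = [[-2, -1, 2], [-5, 2, 2], [4, 4, -2]].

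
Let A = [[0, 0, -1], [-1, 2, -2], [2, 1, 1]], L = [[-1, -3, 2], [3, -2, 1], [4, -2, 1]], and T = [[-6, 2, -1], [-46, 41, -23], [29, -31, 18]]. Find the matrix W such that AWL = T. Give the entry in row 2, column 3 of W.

-1

Isolating W: multiply by A⁻¹ from the left and L⁻¹ from the right, so W = A⁻¹TL⁻¹.
A has determinant 5; A⁻¹ = [[4/5, -1/5, 2/5], [-3/5, 2/5, 1/5], [-1, 0, 0]].
det L = 1; the adjugate gives L⁻¹ = [[0, -1, 1], [1, -9, 7], [2, -14, 11]].
A⁻¹T = [[16, -19, 11], [-9, 9, -5], [6, -2, 1]].
W = (A⁻¹T)L⁻¹ = [[3, 1, 4], [-1, -2, -1], [0, -2, 3]].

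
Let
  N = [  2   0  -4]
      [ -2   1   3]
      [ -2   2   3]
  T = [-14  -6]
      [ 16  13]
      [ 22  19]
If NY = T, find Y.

Since N multiplies Y on the left, Y = N⁻¹T.
det N = 2, so N⁻¹ = [[-3/2, -4, 2], [0, -1, 1], [-1, -2, 1]].
Y = N⁻¹T = [[-3/2, -4, 2], [0, -1, 1], [-1, -2, 1]] · [[-14, -6], [16, 13], [22, 19]] = [[1, -5], [6, 6], [4, -1]].

Y = [[1, -5], [6, 6], [4, -1]]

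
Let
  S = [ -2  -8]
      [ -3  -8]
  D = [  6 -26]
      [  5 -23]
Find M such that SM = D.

M = [[1, -3], [-1, 4]]

Since S multiplies M on the left, M = S⁻¹D.
S has determinant -8; S⁻¹ = [[1, -1], [-3/8, 1/4]].
M = S⁻¹D = [[1, -1], [-3/8, 1/4]] · [[6, -26], [5, -23]] = [[1, -3], [-1, 4]].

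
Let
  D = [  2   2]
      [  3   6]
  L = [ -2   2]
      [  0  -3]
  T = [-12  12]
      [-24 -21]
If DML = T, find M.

M = [[2, -5], [1, 5]]

M = D⁻¹TL⁻¹ (apply D⁻¹ on the left and L⁻¹ on the right).
det D = 6; the adjugate gives D⁻¹ = [[1, -1/3], [-1/2, 1/3]].
det L = 6, so L⁻¹ = [[-1/2, -1/3], [0, -1/3]].
D⁻¹T = [[-4, 19], [-2, -13]].
M = (D⁻¹T)L⁻¹ = [[2, -5], [1, 5]].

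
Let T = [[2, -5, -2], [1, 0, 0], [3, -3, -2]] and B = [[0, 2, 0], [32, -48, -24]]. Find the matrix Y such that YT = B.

Y = [[-1, -1, 1], [6, 2, 6]]

Right-multiplying both sides by T⁻¹ gives Y = BT⁻¹.
T has determinant -4; T⁻¹ = [[0, 1, 0], [-1/2, -1/2, 1/2], [3/4, 9/4, -5/4]].
Y = BT⁻¹ = [[0, 2, 0], [32, -48, -24]] · [[0, 1, 0], [-1/2, -1/2, 1/2], [3/4, 9/4, -5/4]] = [[-1, -1, 1], [6, 2, 6]].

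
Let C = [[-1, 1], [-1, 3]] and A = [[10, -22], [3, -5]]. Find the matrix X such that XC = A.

X = [[-4, -6], [-2, -1]]

C is on the right of X, so right-multiply by C⁻¹: X = AC⁻¹.
C has determinant -2; C⁻¹ = [[-3/2, 1/2], [-1/2, 1/2]].
X = AC⁻¹ = [[10, -22], [3, -5]] · [[-3/2, 1/2], [-1/2, 1/2]] = [[-4, -6], [-2, -1]].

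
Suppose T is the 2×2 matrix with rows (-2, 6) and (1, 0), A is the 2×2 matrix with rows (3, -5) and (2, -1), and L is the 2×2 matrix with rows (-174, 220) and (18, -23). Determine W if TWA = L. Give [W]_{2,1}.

-5

Isolating W: multiply by T⁻¹ from the left and A⁻¹ from the right, so W = T⁻¹LA⁻¹.
det T = -6, so T⁻¹ = [[0, 1], [1/6, 1/3]].
det A = 7; the adjugate gives A⁻¹ = [[-1/7, 5/7], [-2/7, 3/7]].
T⁻¹L = [[18, -23], [-23, 29]].
W = (T⁻¹L)A⁻¹ = [[4, 3], [-5, -4]].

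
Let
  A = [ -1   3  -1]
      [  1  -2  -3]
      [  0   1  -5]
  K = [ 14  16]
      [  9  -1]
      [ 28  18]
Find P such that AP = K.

P = [[0, -4], [3, 3], [-5, -3]]

Since A multiplies P on the left, P = A⁻¹K.
det A = 1; the adjugate gives A⁻¹ = [[13, 14, -11], [5, 5, -4], [1, 1, -1]].
P = A⁻¹K = [[13, 14, -11], [5, 5, -4], [1, 1, -1]] · [[14, 16], [9, -1], [28, 18]] = [[0, -4], [3, 3], [-5, -3]].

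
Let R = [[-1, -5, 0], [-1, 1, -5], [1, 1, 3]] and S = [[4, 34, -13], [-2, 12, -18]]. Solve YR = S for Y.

Y = [[-5, 5, 4], [-2, 3, -1]]

Since R sits to the right of Y, Y = SR⁻¹.
R has determinant 2; R⁻¹ = [[4, 15/2, 25/2], [-1, -3/2, -5/2], [-1, -2, -3]].
Y = SR⁻¹ = [[4, 34, -13], [-2, 12, -18]] · [[4, 15/2, 25/2], [-1, -3/2, -5/2], [-1, -2, -3]] = [[-5, 5, 4], [-2, 3, -1]].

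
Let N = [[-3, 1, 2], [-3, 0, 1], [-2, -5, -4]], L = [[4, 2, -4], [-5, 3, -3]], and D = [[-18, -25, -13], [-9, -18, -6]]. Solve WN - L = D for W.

W = [[-3, 5, 4], [5, -3, 4]]

WN = D + L = [[-14, -23, -17], [-14, -15, -9]].
Since N sits to the right of W, W = (D + L)N⁻¹.
N has determinant 1; N⁻¹ = [[5, -6, 1], [-14, 16, -3], [15, -17, 3]].
W = (D + L)N⁻¹ = [[-3, 5, 4], [5, -3, 4]].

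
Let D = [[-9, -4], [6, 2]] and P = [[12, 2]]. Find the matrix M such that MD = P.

Right-multiplying both sides by D⁻¹ gives M = PD⁻¹.
det D = 6; the adjugate gives D⁻¹ = [[1/3, 2/3], [-1, -3/2]].
M = PD⁻¹ = [[12, 2]] · [[1/3, 2/3], [-1, -3/2]] = [[2, 5]].

M = [[2, 5]]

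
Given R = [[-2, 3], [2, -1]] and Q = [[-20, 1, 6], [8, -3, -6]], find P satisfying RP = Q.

P = [[1, -2, -3], [-6, -1, 0]]

R is on the left of P, so left-multiply by R⁻¹: P = R⁻¹Q.
det R = -4; the adjugate gives R⁻¹ = [[1/4, 3/4], [1/2, 1/2]].
P = R⁻¹Q = [[1/4, 3/4], [1/2, 1/2]] · [[-20, 1, 6], [8, -3, -6]] = [[1, -2, -3], [-6, -1, 0]].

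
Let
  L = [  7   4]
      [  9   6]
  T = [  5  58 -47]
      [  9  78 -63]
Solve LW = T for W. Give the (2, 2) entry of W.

4

Left-multiplying both sides by L⁻¹ gives W = L⁻¹T.
L has determinant 6; L⁻¹ = [[1, -2/3], [-3/2, 7/6]].
W = L⁻¹T = [[1, -2/3], [-3/2, 7/6]] · [[5, 58, -47], [9, 78, -63]] = [[-1, 6, -5], [3, 4, -3]].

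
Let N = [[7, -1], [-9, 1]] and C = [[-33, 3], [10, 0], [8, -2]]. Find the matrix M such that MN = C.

Since N sits to the right of M, M = CN⁻¹.
N has determinant -2; N⁻¹ = [[-1/2, -1/2], [-9/2, -7/2]].
M = CN⁻¹ = [[-33, 3], [10, 0], [8, -2]] · [[-1/2, -1/2], [-9/2, -7/2]] = [[3, 6], [-5, -5], [5, 3]].

M = [[3, 6], [-5, -5], [5, 3]]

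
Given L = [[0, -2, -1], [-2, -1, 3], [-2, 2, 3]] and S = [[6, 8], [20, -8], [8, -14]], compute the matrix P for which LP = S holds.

L is on the left of P, so left-multiply by L⁻¹: P = L⁻¹S.
det L = 6; the adjugate gives L⁻¹ = [[-3/2, 2/3, -7/6], [0, -1/3, 1/3], [-1, 2/3, -2/3]].
P = L⁻¹S = [[-3/2, 2/3, -7/6], [0, -1/3, 1/3], [-1, 2/3, -2/3]] · [[6, 8], [20, -8], [8, -14]] = [[-5, -1], [-4, -2], [2, -4]].

P = [[-5, -1], [-4, -2], [2, -4]]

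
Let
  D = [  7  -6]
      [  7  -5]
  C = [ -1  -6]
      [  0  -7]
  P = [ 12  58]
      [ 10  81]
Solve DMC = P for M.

M = [[0, -4], [2, -5]]

Isolating M: multiply by D⁻¹ from the left and C⁻¹ from the right, so M = D⁻¹PC⁻¹.
D has determinant 7; D⁻¹ = [[-5/7, 6/7], [-1, 1]].
det C = 7; the adjugate gives C⁻¹ = [[-1, 6/7], [0, -1/7]].
D⁻¹P = [[0, 28], [-2, 23]].
M = (D⁻¹P)C⁻¹ = [[0, -4], [2, -5]].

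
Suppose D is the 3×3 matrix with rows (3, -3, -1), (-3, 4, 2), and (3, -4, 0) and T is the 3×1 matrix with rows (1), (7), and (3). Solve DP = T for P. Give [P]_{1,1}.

Left-multiplying both sides by D⁻¹ gives P = D⁻¹T.
D has determinant 6; D⁻¹ = [[4/3, 2/3, -1/3], [1, 1/2, -1/2], [0, 1/2, 1/2]].
P = D⁻¹T = [[4/3, 2/3, -1/3], [1, 1/2, -1/2], [0, 1/2, 1/2]] · [[1], [7], [3]] = [[5], [3], [5]].

5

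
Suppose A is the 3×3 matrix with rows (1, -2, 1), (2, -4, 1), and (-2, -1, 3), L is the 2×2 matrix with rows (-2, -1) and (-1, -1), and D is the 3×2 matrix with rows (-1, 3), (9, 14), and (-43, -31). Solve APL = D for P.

Left-multiply by A⁻¹ and right-multiply by L⁻¹: P = A⁻¹DL⁻¹.
A has determinant -5; A⁻¹ = [[11/5, -1, -2/5], [8/5, -1, -1/5], [2, -1, 0]].
det L = 1, so L⁻¹ = [[-1, 1], [1, -2]].
A⁻¹D = [[6, 5], [-2, -3], [-11, -8]].
P = (A⁻¹D)L⁻¹ = [[-1, -4], [-1, 4], [3, 5]].

P = [[-1, -4], [-1, 4], [3, 5]]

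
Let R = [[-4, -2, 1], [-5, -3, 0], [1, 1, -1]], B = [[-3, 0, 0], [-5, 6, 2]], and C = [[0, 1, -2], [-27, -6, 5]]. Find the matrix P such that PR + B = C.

P = [[-2, 1, 0], [3, 2, 0]]

PR = C − B = [[3, 1, -2], [-22, -12, 3]].
Right-multiplying both sides by R⁻¹ gives P = (C − B)R⁻¹.
det R = -4; the adjugate gives R⁻¹ = [[-3/4, 1/4, -3/4], [5/4, -3/4, 5/4], [1/2, -1/2, -1/2]].
P = (C − B)R⁻¹ = [[-2, 1, 0], [3, 2, 0]].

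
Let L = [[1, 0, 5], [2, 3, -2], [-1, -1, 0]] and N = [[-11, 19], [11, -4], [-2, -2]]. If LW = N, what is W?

Left-multiplying both sides by L⁻¹ gives W = L⁻¹N.
det L = 3; the adjugate gives L⁻¹ = [[-2/3, -5/3, -5], [2/3, 5/3, 4], [1/3, 1/3, 1]].
W = L⁻¹N = [[-2/3, -5/3, -5], [2/3, 5/3, 4], [1/3, 1/3, 1]] · [[-11, 19], [11, -4], [-2, -2]] = [[-1, 4], [3, -2], [-2, 3]].

W = [[-1, 4], [3, -2], [-2, 3]]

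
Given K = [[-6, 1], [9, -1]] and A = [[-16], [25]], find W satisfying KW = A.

W = [[3], [2]]

Since K multiplies W on the left, W = K⁻¹A.
K has determinant -3; K⁻¹ = [[1/3, 1/3], [3, 2]].
W = K⁻¹A = [[1/3, 1/3], [3, 2]] · [[-16], [25]] = [[3], [2]].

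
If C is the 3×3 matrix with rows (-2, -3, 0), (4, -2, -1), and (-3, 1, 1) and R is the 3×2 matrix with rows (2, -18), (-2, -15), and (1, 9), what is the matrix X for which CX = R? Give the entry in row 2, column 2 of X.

C is on the left of X, so left-multiply by C⁻¹: X = C⁻¹R.
det C = 5; the adjugate gives C⁻¹ = [[-1/5, 3/5, 3/5], [-1/5, -2/5, -2/5], [-2/5, 11/5, 16/5]].
X = C⁻¹R = [[-1/5, 3/5, 3/5], [-1/5, -2/5, -2/5], [-2/5, 11/5, 16/5]] · [[2, -18], [-2, -15], [1, 9]] = [[-1, 0], [0, 6], [-2, 3]].

6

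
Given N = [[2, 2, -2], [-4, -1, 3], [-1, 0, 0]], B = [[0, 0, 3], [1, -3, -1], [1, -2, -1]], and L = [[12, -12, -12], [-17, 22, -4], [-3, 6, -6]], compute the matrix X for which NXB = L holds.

X = N⁻¹LB⁻¹ (apply N⁻¹ on the left and B⁻¹ on the right).
det N = -4, so N⁻¹ = [[0, 0, -1], [3/4, 1/2, -1/2], [1/4, 1/2, -3/2]].
B has determinant 3; B⁻¹ = [[1/3, -2, 3], [0, -1, 1], [1/3, 0, 0]].
N⁻¹L = [[3, -6, 6], [2, -1, -8], [-1, -1, 4]].
X = (N⁻¹L)B⁻¹ = [[3, 0, 3], [-2, -3, 5], [1, 3, -4]].

X = [[3, 0, 3], [-2, -3, 5], [1, 3, -4]]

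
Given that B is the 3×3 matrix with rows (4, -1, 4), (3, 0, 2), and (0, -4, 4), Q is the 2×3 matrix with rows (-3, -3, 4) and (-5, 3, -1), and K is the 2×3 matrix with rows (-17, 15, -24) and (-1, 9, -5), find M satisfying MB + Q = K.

M = [[-2, -2, -4], [-2, 4, -1]]

MB = K − Q = [[-14, 18, -28], [4, 6, -4]].
Right-multiplying both sides by B⁻¹ gives M = (K − Q)B⁻¹.
det B = -4; the adjugate gives B⁻¹ = [[-2, 3, 1/2], [3, -4, -1], [3, -4, -3/4]].
M = (K − Q)B⁻¹ = [[-2, -2, -4], [-2, 4, -1]].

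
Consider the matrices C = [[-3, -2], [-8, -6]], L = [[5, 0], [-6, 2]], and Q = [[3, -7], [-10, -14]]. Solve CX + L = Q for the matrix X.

X = [[2, 5], [-2, -4]]

CX = Q − L = [[-2, -7], [-4, -16]].
Left-multiplying both sides by C⁻¹ gives X = C⁻¹(Q − L).
det C = 2; the adjugate gives C⁻¹ = [[-3, 1], [4, -3/2]].
X = C⁻¹(Q − L) = [[2, 5], [-2, -4]].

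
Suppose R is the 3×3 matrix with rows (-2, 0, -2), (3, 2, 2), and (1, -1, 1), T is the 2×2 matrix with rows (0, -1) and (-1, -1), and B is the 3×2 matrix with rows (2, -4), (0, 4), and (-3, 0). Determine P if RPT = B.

P = [[2, 2], [0, -2], [-5, -1]]

P = R⁻¹BT⁻¹ (apply R⁻¹ on the left and T⁻¹ on the right).
det R = 2, so R⁻¹ = [[2, 1, 2], [-1/2, 0, -1], [-5/2, -1, -2]].
det T = -1, so T⁻¹ = [[1, -1], [-1, 0]].
R⁻¹B = [[-2, -4], [2, 2], [1, 6]].
P = (R⁻¹B)T⁻¹ = [[2, 2], [0, -2], [-5, -1]].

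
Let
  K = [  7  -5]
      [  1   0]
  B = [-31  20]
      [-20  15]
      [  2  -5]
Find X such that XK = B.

Right-multiplying both sides by K⁻¹ gives X = BK⁻¹.
K has determinant 5; K⁻¹ = [[0, 1], [-1/5, 7/5]].
X = BK⁻¹ = [[-31, 20], [-20, 15], [2, -5]] · [[0, 1], [-1/5, 7/5]] = [[-4, -3], [-3, 1], [1, -5]].

X = [[-4, -3], [-3, 1], [1, -5]]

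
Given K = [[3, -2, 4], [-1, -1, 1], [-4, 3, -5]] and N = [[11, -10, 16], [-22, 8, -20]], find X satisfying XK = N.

X = [[0, 1, -3], [-6, 4, 0]]

K is on the right of X, so right-multiply by K⁻¹: X = NK⁻¹.
K has determinant -4; K⁻¹ = [[-1/2, -1/2, -1/2], [9/4, -1/4, 7/4], [7/4, 1/4, 5/4]].
X = NK⁻¹ = [[11, -10, 16], [-22, 8, -20]] · [[-1/2, -1/2, -1/2], [9/4, -1/4, 7/4], [7/4, 1/4, 5/4]] = [[0, 1, -3], [-6, 4, 0]].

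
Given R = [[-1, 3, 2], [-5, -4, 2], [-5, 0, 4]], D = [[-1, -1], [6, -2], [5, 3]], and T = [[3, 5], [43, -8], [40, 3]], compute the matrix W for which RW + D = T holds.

W = [[-3, -4], [-3, 4], [5, -5]]

RW = T − D = [[4, 6], [37, -6], [35, 0]].
Left-multiplying both sides by R⁻¹ gives W = R⁻¹(T − D).
det R = 6, so R⁻¹ = [[-8/3, -2, 7/3], [5/3, 1, -4/3], [-10/3, -5/2, 19/6]].
W = R⁻¹(T − D) = [[-3, -4], [-3, 4], [5, -5]].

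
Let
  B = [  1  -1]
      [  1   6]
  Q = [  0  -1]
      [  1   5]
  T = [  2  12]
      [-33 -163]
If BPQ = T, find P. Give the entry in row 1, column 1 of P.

Left-multiply by B⁻¹ and right-multiply by Q⁻¹: P = B⁻¹TQ⁻¹.
det B = 7, so B⁻¹ = [[6/7, 1/7], [-1/7, 1/7]].
det Q = 1, so Q⁻¹ = [[5, 1], [-1, 0]].
B⁻¹T = [[-3, -13], [-5, -25]].
P = (B⁻¹T)Q⁻¹ = [[-2, -3], [0, -5]].

-2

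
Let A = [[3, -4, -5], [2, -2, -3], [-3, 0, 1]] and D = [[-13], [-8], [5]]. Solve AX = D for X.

X = [[-1], [0], [2]]

A is on the left of X, so left-multiply by A⁻¹: X = A⁻¹D.
det A = -4; the adjugate gives A⁻¹ = [[1/2, -1, -1/2], [-7/4, 3, 1/4], [3/2, -3, -1/2]].
X = A⁻¹D = [[1/2, -1, -1/2], [-7/4, 3, 1/4], [3/2, -3, -1/2]] · [[-13], [-8], [5]] = [[-1], [0], [2]].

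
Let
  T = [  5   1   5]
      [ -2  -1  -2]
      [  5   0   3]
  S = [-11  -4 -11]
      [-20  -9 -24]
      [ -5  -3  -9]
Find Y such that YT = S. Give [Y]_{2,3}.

Right-multiplying both sides by T⁻¹ gives Y = ST⁻¹.
T has determinant 6; T⁻¹ = [[-1/2, -1/2, 1/2], [-2/3, -5/3, 0], [5/6, 5/6, -1/2]].
Y = ST⁻¹ = [[-11, -4, -11], [-20, -9, -24], [-5, -3, -9]] · [[-1/2, -1/2, 1/2], [-2/3, -5/3, 0], [5/6, 5/6, -1/2]] = [[-1, 3, 0], [-4, 5, 2], [-3, 0, 2]].

2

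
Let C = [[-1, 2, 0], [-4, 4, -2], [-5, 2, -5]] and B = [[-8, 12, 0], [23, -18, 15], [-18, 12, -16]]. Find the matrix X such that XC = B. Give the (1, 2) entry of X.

C is on the right of X, so right-multiply by C⁻¹: X = BC⁻¹.
C has determinant -4; C⁻¹ = [[4, -5/2, 1], [5/2, -5/4, 1/2], [-3, 2, -1]].
X = BC⁻¹ = [[-8, 12, 0], [23, -18, 15], [-18, 12, -16]] · [[4, -5/2, 1], [5/2, -5/4, 1/2], [-3, 2, -1]] = [[-2, 5, -2], [2, -5, -1], [6, -2, 4]].

5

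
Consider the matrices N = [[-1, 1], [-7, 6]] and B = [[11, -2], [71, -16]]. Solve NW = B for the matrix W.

Since N multiplies W on the left, W = N⁻¹B.
det N = 1, so N⁻¹ = [[6, -1], [7, -1]].
W = N⁻¹B = [[6, -1], [7, -1]] · [[11, -2], [71, -16]] = [[-5, 4], [6, 2]].

W = [[-5, 4], [6, 2]]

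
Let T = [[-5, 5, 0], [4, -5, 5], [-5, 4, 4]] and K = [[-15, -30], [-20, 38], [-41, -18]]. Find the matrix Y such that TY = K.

Y = [[5, 2], [2, -4], [-6, 2]]

Since T multiplies Y on the left, Y = T⁻¹K.
det T = -5; the adjugate gives T⁻¹ = [[8, 4, -5], [41/5, 4, -5], [9/5, 1, -1]].
Y = T⁻¹K = [[8, 4, -5], [41/5, 4, -5], [9/5, 1, -1]] · [[-15, -30], [-20, 38], [-41, -18]] = [[5, 2], [2, -4], [-6, 2]].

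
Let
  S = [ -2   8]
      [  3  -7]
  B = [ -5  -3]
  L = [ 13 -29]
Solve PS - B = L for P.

PS = L + B = [[8, -32]].
S is on the right of P, so right-multiply by S⁻¹: P = (L + B)S⁻¹.
det S = -10, so S⁻¹ = [[7/10, 4/5], [3/10, 1/5]].
P = (L + B)S⁻¹ = [[-4, 0]].

P = [[-4, 0]]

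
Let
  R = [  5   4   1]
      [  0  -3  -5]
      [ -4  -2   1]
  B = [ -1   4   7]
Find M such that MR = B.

Right-multiplying both sides by R⁻¹ gives M = BR⁻¹.
R has determinant 3; R⁻¹ = [[-13/3, -2, -17/3], [20/3, 3, 25/3], [-4, -2, -5]].
M = BR⁻¹ = [[-1, 4, 7]] · [[-13/3, -2, -17/3], [20/3, 3, 25/3], [-4, -2, -5]] = [[3, 0, 4]].

M = [[3, 0, 4]]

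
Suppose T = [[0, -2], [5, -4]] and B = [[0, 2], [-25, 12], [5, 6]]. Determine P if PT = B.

P = [[-1, 0], [4, -5], [-5, 1]]

Since T sits to the right of P, P = BT⁻¹.
T has determinant 10; T⁻¹ = [[-2/5, 1/5], [-1/2, 0]].
P = BT⁻¹ = [[0, 2], [-25, 12], [5, 6]] · [[-2/5, 1/5], [-1/2, 0]] = [[-1, 0], [4, -5], [-5, 1]].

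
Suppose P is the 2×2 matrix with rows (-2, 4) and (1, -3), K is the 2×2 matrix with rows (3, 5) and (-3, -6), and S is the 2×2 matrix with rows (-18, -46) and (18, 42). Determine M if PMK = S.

M = P⁻¹SK⁻¹ (apply P⁻¹ on the left and K⁻¹ on the right).
det P = 2, so P⁻¹ = [[-3/2, -2], [-1/2, -1]].
K has determinant -3; K⁻¹ = [[2, 5/3], [-1, -1]].
P⁻¹S = [[-9, -15], [-9, -19]].
M = (P⁻¹S)K⁻¹ = [[-3, 0], [1, 4]].

M = [[-3, 0], [1, 4]]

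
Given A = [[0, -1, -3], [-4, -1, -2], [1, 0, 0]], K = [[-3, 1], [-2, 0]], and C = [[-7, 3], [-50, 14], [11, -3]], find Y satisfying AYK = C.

Y = [[-3, -1], [0, -2], [-1, 1]]

Y = A⁻¹CK⁻¹ (apply A⁻¹ on the left and K⁻¹ on the right).
A has determinant -1; A⁻¹ = [[0, 0, 1], [2, -3, -12], [-1, 1, 4]].
det K = 2, so K⁻¹ = [[0, -1/2], [1, -3/2]].
A⁻¹C = [[11, -3], [4, 0], [1, -1]].
Y = (A⁻¹C)K⁻¹ = [[-3, -1], [0, -2], [-1, 1]].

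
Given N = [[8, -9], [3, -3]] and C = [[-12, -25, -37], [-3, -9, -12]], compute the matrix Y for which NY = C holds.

Y = [[3, -2, 1], [4, 1, 5]]

Since N multiplies Y on the left, Y = N⁻¹C.
N has determinant 3; N⁻¹ = [[-1, 3], [-1, 8/3]].
Y = N⁻¹C = [[-1, 3], [-1, 8/3]] · [[-12, -25, -37], [-3, -9, -12]] = [[3, -2, 1], [4, 1, 5]].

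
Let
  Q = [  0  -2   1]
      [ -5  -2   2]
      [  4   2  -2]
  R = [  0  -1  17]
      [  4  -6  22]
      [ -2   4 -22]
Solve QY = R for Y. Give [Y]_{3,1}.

-6

Q is on the left of Y, so left-multiply by Q⁻¹: Y = Q⁻¹R.
det Q = 2; the adjugate gives Q⁻¹ = [[0, -1, -1], [-1, -2, -5/2], [-1, -4, -5]].
Y = Q⁻¹R = [[0, -1, -1], [-1, -2, -5/2], [-1, -4, -5]] · [[0, -1, 17], [4, -6, 22], [-2, 4, -22]] = [[-2, 2, 0], [-3, 3, -6], [-6, 5, 5]].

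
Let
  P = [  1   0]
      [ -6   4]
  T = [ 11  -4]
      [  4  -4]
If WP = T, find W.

W = [[5, -1], [-2, -1]]

Right-multiplying both sides by P⁻¹ gives W = TP⁻¹.
P has determinant 4; P⁻¹ = [[1, 0], [3/2, 1/4]].
W = TP⁻¹ = [[11, -4], [4, -4]] · [[1, 0], [3/2, 1/4]] = [[5, -1], [-2, -1]].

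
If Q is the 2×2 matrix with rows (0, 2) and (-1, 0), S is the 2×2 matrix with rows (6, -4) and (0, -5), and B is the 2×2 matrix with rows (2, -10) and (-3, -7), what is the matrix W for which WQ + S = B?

WQ = B − S = [[-4, -6], [-3, -2]].
Right-multiplying both sides by Q⁻¹ gives W = (B − S)Q⁻¹.
Q has determinant 2; Q⁻¹ = [[0, -1], [1/2, 0]].
W = (B − S)Q⁻¹ = [[-3, 4], [-1, 3]].

W = [[-3, 4], [-1, 3]]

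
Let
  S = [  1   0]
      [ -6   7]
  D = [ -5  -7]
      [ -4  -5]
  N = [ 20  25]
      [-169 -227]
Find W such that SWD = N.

W = S⁻¹ND⁻¹ (apply S⁻¹ on the left and D⁻¹ on the right).
det S = 7, so S⁻¹ = [[1, 0], [6/7, 1/7]].
D has determinant -3; D⁻¹ = [[5/3, -7/3], [-4/3, 5/3]].
S⁻¹N = [[20, 25], [-7, -11]].
W = (S⁻¹N)D⁻¹ = [[0, -5], [3, -2]].

W = [[0, -5], [3, -2]]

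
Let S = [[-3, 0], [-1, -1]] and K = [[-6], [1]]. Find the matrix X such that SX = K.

X = [[2], [-3]]

Left-multiplying both sides by S⁻¹ gives X = S⁻¹K.
det S = 3; the adjugate gives S⁻¹ = [[-1/3, 0], [1/3, -1]].
X = S⁻¹K = [[-1/3, 0], [1/3, -1]] · [[-6], [1]] = [[2], [-3]].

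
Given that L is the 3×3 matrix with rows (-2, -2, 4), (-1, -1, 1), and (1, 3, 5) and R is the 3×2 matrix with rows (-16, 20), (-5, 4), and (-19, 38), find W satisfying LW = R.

W = [[5, -1], [-3, 3], [-3, 6]]

Since L multiplies W on the left, W = L⁻¹R.
det L = -4, so L⁻¹ = [[2, -11/2, -1/2], [-3/2, 7/2, 1/2], [1/2, -1, 0]].
W = L⁻¹R = [[2, -11/2, -1/2], [-3/2, 7/2, 1/2], [1/2, -1, 0]] · [[-16, 20], [-5, 4], [-19, 38]] = [[5, -1], [-3, 3], [-3, 6]].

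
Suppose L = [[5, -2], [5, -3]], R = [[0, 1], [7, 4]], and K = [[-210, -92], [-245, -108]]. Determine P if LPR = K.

P = [[4, -4], [-4, 5]]

P = L⁻¹KR⁻¹ (apply L⁻¹ on the left and R⁻¹ on the right).
det L = -5; the adjugate gives L⁻¹ = [[3/5, -2/5], [1, -1]].
R has determinant -7; R⁻¹ = [[-4/7, 1/7], [1, 0]].
L⁻¹K = [[-28, -12], [35, 16]].
P = (L⁻¹K)R⁻¹ = [[4, -4], [-4, 5]].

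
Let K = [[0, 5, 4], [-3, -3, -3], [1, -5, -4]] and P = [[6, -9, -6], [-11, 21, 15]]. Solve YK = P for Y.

Y = [[-3, -2, 0], [4, 3, -2]]

Right-multiplying both sides by K⁻¹ gives Y = PK⁻¹.
K has determinant -3; K⁻¹ = [[1, 0, 1], [5, 4/3, 4], [-6, -5/3, -5]].
Y = PK⁻¹ = [[6, -9, -6], [-11, 21, 15]] · [[1, 0, 1], [5, 4/3, 4], [-6, -5/3, -5]] = [[-3, -2, 0], [4, 3, -2]].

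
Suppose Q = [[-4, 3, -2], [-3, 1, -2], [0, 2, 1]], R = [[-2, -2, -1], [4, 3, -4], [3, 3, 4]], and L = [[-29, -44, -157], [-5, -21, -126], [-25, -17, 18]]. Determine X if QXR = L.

X = [[-5, -5, 0], [-5, -3, -5], [-4, -2, 3]]

X = Q⁻¹LR⁻¹ (apply Q⁻¹ on the left and R⁻¹ on the right).
det Q = 1; the adjugate gives Q⁻¹ = [[5, -7, -4], [3, -4, -2], [-6, 8, 5]].
R has determinant 5; R⁻¹ = [[24/5, 1, 11/5], [-28/5, -1, -12/5], [3/5, 0, 2/5]].
Q⁻¹L = [[-10, -5, 25], [-17, -14, -3], [9, 11, 24]].
X = (Q⁻¹L)R⁻¹ = [[-5, -5, 0], [-5, -3, -5], [-4, -2, 3]].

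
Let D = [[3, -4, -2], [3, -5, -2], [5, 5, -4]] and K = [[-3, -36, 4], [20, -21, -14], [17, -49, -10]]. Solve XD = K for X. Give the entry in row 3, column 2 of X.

3

Right-multiplying both sides by D⁻¹ gives X = KD⁻¹.
det D = 2; the adjugate gives D⁻¹ = [[15, -13, -1], [1, -1, 0], [20, -35/2, -3/2]].
X = KD⁻¹ = [[-3, -36, 4], [20, -21, -14], [17, -49, -10]] · [[15, -13, -1], [1, -1, 0], [20, -35/2, -3/2]] = [[-1, 5, -3], [-1, 6, 1], [6, 3, -2]].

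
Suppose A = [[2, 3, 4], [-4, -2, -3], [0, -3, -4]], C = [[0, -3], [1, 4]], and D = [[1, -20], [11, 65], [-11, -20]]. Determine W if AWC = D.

W = [[0, -5], [-4, -3], [5, 5]]

Isolating W: multiply by A⁻¹ from the left and C⁻¹ from the right, so W = A⁻¹DC⁻¹.
det A = -2, so A⁻¹ = [[1/2, 0, 1/2], [8, 4, 5], [-6, -3, -4]].
C has determinant 3; C⁻¹ = [[4/3, 1], [-1/3, 0]].
A⁻¹D = [[-5, -20], [-3, 0], [5, 5]].
W = (A⁻¹D)C⁻¹ = [[0, -5], [-4, -3], [5, 5]].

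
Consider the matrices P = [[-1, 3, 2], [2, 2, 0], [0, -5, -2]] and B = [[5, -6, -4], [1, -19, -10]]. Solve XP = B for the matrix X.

P is on the right of X, so right-multiply by P⁻¹: X = BP⁻¹.
det P = -4; the adjugate gives P⁻¹ = [[1, 1, 1], [-1, -1/2, -1], [5/2, 5/4, 2]].
X = BP⁻¹ = [[5, -6, -4], [1, -19, -10]] · [[1, 1, 1], [-1, -1/2, -1], [5/2, 5/4, 2]] = [[1, 3, 3], [-5, -2, 0]].

X = [[1, 3, 3], [-5, -2, 0]]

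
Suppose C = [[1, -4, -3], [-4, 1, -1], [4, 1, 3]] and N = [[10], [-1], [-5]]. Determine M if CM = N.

M = [[1], [0], [-3]]

Since C multiplies M on the left, M = C⁻¹N.
det C = -4, so C⁻¹ = [[-1, -9/4, -7/4], [-2, -15/4, -13/4], [2, 17/4, 15/4]].
M = C⁻¹N = [[-1, -9/4, -7/4], [-2, -15/4, -13/4], [2, 17/4, 15/4]] · [[10], [-1], [-5]] = [[1], [0], [-3]].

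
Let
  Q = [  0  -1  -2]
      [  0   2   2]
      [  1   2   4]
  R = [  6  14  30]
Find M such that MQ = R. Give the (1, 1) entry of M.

-4

Right-multiplying both sides by Q⁻¹ gives M = RQ⁻¹.
det Q = 2, so Q⁻¹ = [[2, 0, 1], [1, 1, 0], [-1, -1/2, 0]].
M = RQ⁻¹ = [[6, 14, 30]] · [[2, 0, 1], [1, 1, 0], [-1, -1/2, 0]] = [[-4, -1, 6]].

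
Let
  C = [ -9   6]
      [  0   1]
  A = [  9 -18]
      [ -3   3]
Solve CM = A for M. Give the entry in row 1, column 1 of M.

C is on the left of M, so left-multiply by C⁻¹: M = C⁻¹A.
det C = -9; the adjugate gives C⁻¹ = [[-1/9, 2/3], [0, 1]].
M = C⁻¹A = [[-1/9, 2/3], [0, 1]] · [[9, -18], [-3, 3]] = [[-3, 4], [-3, 3]].

-3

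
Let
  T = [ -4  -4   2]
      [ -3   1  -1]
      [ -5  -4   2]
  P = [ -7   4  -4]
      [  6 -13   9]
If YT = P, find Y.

Y = [[5, 4, -5], [1, -5, 1]]

Right-multiplying both sides by T⁻¹ gives Y = PT⁻¹.
det T = -2; the adjugate gives T⁻¹ = [[1, 0, -1], [-11/2, -1, 5], [-17/2, -2, 8]].
Y = PT⁻¹ = [[-7, 4, -4], [6, -13, 9]] · [[1, 0, -1], [-11/2, -1, 5], [-17/2, -2, 8]] = [[5, 4, -5], [1, -5, 1]].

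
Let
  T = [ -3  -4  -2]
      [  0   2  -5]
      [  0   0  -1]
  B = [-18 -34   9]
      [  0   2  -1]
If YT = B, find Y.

Y = [[6, -5, 4], [0, 1, -4]]

T is on the right of Y, so right-multiply by T⁻¹: Y = BT⁻¹.
T has determinant 6; T⁻¹ = [[-1/3, -2/3, 4], [0, 1/2, -5/2], [0, 0, -1]].
Y = BT⁻¹ = [[-18, -34, 9], [0, 2, -1]] · [[-1/3, -2/3, 4], [0, 1/2, -5/2], [0, 0, -1]] = [[6, -5, 4], [0, 1, -4]].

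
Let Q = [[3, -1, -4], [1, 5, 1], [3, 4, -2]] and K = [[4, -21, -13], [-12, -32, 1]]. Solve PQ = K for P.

Right-multiplying both sides by Q⁻¹ gives P = KQ⁻¹.
Q has determinant -3; Q⁻¹ = [[14/3, 6, -19/3], [-5/3, -2, 7/3], [11/3, 5, -16/3]].
P = KQ⁻¹ = [[4, -21, -13], [-12, -32, 1]] · [[14/3, 6, -19/3], [-5/3, -2, 7/3], [11/3, 5, -16/3]] = [[6, 1, -5], [1, -3, -4]].

P = [[6, 1, -5], [1, -3, -4]]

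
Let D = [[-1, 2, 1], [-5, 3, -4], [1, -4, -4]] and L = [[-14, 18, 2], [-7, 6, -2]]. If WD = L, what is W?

D is on the right of W, so right-multiply by D⁻¹: W = LD⁻¹.
det D = -3; the adjugate gives D⁻¹ = [[28/3, -4/3, 11/3], [8, -1, 3], [-17/3, 2/3, -7/3]].
W = LD⁻¹ = [[-14, 18, 2], [-7, 6, -2]] · [[28/3, -4/3, 11/3], [8, -1, 3], [-17/3, 2/3, -7/3]] = [[2, 2, -2], [-6, 2, -3]].

W = [[2, 2, -2], [-6, 2, -3]]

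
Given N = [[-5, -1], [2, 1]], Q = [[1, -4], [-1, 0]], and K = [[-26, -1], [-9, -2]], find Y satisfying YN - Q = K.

YN = K + Q = [[-25, -5], [-10, -2]].
N is on the right of Y, so right-multiply by N⁻¹: Y = (K + Q)N⁻¹.
det N = -3, so N⁻¹ = [[-1/3, -1/3], [2/3, 5/3]].
Y = (K + Q)N⁻¹ = [[5, 0], [2, 0]].

Y = [[5, 0], [2, 0]]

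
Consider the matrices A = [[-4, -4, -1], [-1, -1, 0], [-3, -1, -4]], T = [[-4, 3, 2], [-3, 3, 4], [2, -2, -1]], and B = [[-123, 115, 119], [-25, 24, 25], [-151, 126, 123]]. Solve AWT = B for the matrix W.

W = A⁻¹BT⁻¹ (apply A⁻¹ on the left and T⁻¹ on the right).
A has determinant 2; A⁻¹ = [[2, -15/2, -1/2], [-2, 13/2, 1/2], [-1, 4, 0]].
det T = -5, so T⁻¹ = [[-1, 1/5, -6/5], [-1, 0, -2], [0, 2/5, 3/5]].
A⁻¹B = [[17, -13, -11], [8, -11, -14], [23, -19, -19]].
W = (A⁻¹B)T⁻¹ = [[-4, -1, -1], [3, -4, 4], [-4, -3, -1]].

W = [[-4, -1, -1], [3, -4, 4], [-4, -3, -1]]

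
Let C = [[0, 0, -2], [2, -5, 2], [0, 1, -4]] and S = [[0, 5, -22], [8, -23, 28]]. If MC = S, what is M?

M = [[1, 0, 5], [-4, 4, -3]]

Since C sits to the right of M, M = SC⁻¹.
C has determinant -4; C⁻¹ = [[-9/2, 1/2, 5/2], [-2, 0, 1], [-1/2, 0, 0]].
M = SC⁻¹ = [[0, 5, -22], [8, -23, 28]] · [[-9/2, 1/2, 5/2], [-2, 0, 1], [-1/2, 0, 0]] = [[1, 0, 5], [-4, 4, -3]].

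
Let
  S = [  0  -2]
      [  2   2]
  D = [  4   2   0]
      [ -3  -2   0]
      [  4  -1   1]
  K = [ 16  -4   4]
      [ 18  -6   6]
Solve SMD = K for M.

M = S⁻¹KD⁻¹ (apply S⁻¹ on the left and D⁻¹ on the right).
S has determinant 4; S⁻¹ = [[1/2, 1/2], [-1/2, 0]].
det D = -2; the adjugate gives D⁻¹ = [[1, 1, 0], [-3/2, -2, 0], [-11/2, -6, 1]].
S⁻¹K = [[17, -5, 5], [-8, 2, -2]].
M = (S⁻¹K)D⁻¹ = [[-3, -3, 5], [0, 0, -2]].

M = [[-3, -3, 5], [0, 0, -2]]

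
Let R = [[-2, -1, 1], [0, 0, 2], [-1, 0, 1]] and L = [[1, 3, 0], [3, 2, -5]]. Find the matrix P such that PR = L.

P = [[-3, -1, 5], [-2, -2, 1]]

Right-multiplying both sides by R⁻¹ gives P = LR⁻¹.
R has determinant 2; R⁻¹ = [[0, 1/2, -1], [-1, -1/2, 2], [0, 1/2, 0]].
P = LR⁻¹ = [[1, 3, 0], [3, 2, -5]] · [[0, 1/2, -1], [-1, -1/2, 2], [0, 1/2, 0]] = [[-3, -1, 5], [-2, -2, 1]].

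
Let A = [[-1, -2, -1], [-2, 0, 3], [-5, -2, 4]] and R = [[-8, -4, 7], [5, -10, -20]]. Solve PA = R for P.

P = [[2, 3, 0], [5, -5, 0]]

A is on the right of P, so right-multiply by A⁻¹: P = RA⁻¹.
det A = 4; the adjugate gives A⁻¹ = [[3/2, 5/2, -3/2], [-7/4, -9/4, 5/4], [1, 2, -1]].
P = RA⁻¹ = [[-8, -4, 7], [5, -10, -20]] · [[3/2, 5/2, -3/2], [-7/4, -9/4, 5/4], [1, 2, -1]] = [[2, 3, 0], [5, -5, 0]].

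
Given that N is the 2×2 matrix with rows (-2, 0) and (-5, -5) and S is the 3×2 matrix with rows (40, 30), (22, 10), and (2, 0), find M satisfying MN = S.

M = [[-5, -6], [-6, -2], [-1, 0]]

Right-multiplying both sides by N⁻¹ gives M = SN⁻¹.
det N = 10; the adjugate gives N⁻¹ = [[-1/2, 0], [1/2, -1/5]].
M = SN⁻¹ = [[40, 30], [22, 10], [2, 0]] · [[-1/2, 0], [1/2, -1/5]] = [[-5, -6], [-6, -2], [-1, 0]].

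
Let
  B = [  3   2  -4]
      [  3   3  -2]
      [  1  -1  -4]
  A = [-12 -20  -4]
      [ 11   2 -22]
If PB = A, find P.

P = [[-4, -2, 6], [-1, 3, 5]]

Since B sits to the right of P, P = AB⁻¹.
det B = 2; the adjugate gives B⁻¹ = [[-7, 6, 4], [5, -4, -3], [-3, 5/2, 3/2]].
P = AB⁻¹ = [[-12, -20, -4], [11, 2, -22]] · [[-7, 6, 4], [5, -4, -3], [-3, 5/2, 3/2]] = [[-4, -2, 6], [-1, 3, 5]].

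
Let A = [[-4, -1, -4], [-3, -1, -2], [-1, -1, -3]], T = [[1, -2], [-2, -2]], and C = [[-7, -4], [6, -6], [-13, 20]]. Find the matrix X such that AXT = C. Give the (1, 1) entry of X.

Isolating X: multiply by A⁻¹ from the left and T⁻¹ from the right, so X = A⁻¹CT⁻¹.
det A = -5, so A⁻¹ = [[-1/5, -1/5, 2/5], [7/5, -8/5, -4/5], [-2/5, 3/5, -1/5]].
det T = -6; the adjugate gives T⁻¹ = [[1/3, -1/3], [-1/3, -1/6]].
A⁻¹C = [[-5, 10], [-9, -12], [9, -6]].
X = (A⁻¹C)T⁻¹ = [[-5, 0], [1, 5], [5, -2]].

-5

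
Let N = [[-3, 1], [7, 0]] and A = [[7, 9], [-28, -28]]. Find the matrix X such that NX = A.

Left-multiplying both sides by N⁻¹ gives X = N⁻¹A.
det N = -7; the adjugate gives N⁻¹ = [[0, 1/7], [1, 3/7]].
X = N⁻¹A = [[0, 1/7], [1, 3/7]] · [[7, 9], [-28, -28]] = [[-4, -4], [-5, -3]].

X = [[-4, -4], [-5, -3]]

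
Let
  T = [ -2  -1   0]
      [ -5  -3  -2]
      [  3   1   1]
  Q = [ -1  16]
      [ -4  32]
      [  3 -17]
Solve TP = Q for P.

Left-multiplying both sides by T⁻¹ gives P = T⁻¹Q.
det T = 3, so T⁻¹ = [[-1/3, 1/3, 2/3], [-1/3, -2/3, -4/3], [4/3, -1/3, 1/3]].
P = T⁻¹Q = [[-1/3, 1/3, 2/3], [-1/3, -2/3, -4/3], [4/3, -1/3, 1/3]] · [[-1, 16], [-4, 32], [3, -17]] = [[1, -6], [-1, -4], [1, 5]].

P = [[1, -6], [-1, -4], [1, 5]]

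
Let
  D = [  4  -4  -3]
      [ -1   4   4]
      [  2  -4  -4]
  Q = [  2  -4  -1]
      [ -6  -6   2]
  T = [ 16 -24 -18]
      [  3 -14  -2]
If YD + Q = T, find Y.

Y = [[3, -2, 0], [4, -3, -5]]

YD = T − Q = [[14, -20, -17], [9, -8, -4]].
Since D sits to the right of Y, Y = (T − Q)D⁻¹.
det D = -4, so D⁻¹ = [[0, 1, 1], [-1, 5/2, 13/4], [1, -2, -3]].
Y = (T − Q)D⁻¹ = [[3, -2, 0], [4, -3, -5]].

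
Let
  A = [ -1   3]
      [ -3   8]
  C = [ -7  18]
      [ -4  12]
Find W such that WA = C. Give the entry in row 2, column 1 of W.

4

A is on the right of W, so right-multiply by A⁻¹: W = CA⁻¹.
det A = 1, so A⁻¹ = [[8, -3], [3, -1]].
W = CA⁻¹ = [[-7, 18], [-4, 12]] · [[8, -3], [3, -1]] = [[-2, 3], [4, 0]].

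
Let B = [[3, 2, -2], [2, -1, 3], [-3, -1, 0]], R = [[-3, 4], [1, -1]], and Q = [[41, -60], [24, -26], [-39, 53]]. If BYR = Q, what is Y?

Y = [[-5, 0], [1, -3], [3, 5]]

Left-multiply by B⁻¹ and right-multiply by R⁻¹: Y = B⁻¹QR⁻¹.
det B = 1, so B⁻¹ = [[3, 2, 4], [-9, -6, -13], [-5, -3, -7]].
R has determinant -1; R⁻¹ = [[1, 4], [1, 3]].
B⁻¹Q = [[15, -20], [-6, 7], [-4, 7]].
Y = (B⁻¹Q)R⁻¹ = [[-5, 0], [1, -3], [3, 5]].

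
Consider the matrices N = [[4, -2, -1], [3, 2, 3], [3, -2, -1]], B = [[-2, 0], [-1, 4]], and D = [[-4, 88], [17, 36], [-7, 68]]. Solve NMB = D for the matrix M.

M = N⁻¹DB⁻¹ (apply N⁻¹ on the left and B⁻¹ on the right).
det N = 4; the adjugate gives N⁻¹ = [[1, 0, -1], [3, -1/4, -15/4], [-3, 1/2, 7/2]].
B has determinant -8; B⁻¹ = [[-1/2, 0], [-1/8, 1/4]].
N⁻¹D = [[3, 20], [10, 0], [-4, -8]].
M = (N⁻¹D)B⁻¹ = [[-4, 5], [-5, 0], [3, -2]].

M = [[-4, 5], [-5, 0], [3, -2]]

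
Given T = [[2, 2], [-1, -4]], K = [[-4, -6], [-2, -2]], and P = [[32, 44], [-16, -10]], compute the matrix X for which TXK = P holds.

Isolating X: multiply by T⁻¹ from the left and K⁻¹ from the right, so X = T⁻¹PK⁻¹.
det T = -6; the adjugate gives T⁻¹ = [[2/3, 1/3], [-1/6, -1/3]].
det K = -4, so K⁻¹ = [[1/2, -3/2], [-1/2, 1]].
T⁻¹P = [[16, 26], [0, -4]].
X = (T⁻¹P)K⁻¹ = [[-5, 2], [2, -4]].

X = [[-5, 2], [2, -4]]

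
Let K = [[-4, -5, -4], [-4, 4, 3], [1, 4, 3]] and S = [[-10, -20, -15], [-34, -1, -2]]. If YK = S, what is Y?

Right-multiplying both sides by K⁻¹ gives Y = SK⁻¹.
det K = 5; the adjugate gives K⁻¹ = [[0, -1/5, 1/5], [3, -8/5, 28/5], [-4, 11/5, -36/5]].
Y = SK⁻¹ = [[-10, -20, -15], [-34, -1, -2]] · [[0, -1/5, 1/5], [3, -8/5, 28/5], [-4, 11/5, -36/5]] = [[0, 1, -6], [5, 4, 2]].

Y = [[0, 1, -6], [5, 4, 2]]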